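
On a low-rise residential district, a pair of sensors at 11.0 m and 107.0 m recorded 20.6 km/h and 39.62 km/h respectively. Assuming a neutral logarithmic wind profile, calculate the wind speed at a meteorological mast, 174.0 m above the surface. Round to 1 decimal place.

Log law: V ∝ ln(z/z₀). From the pair, with r = V₁/V₂ = 0.51994,
ln z₀ = (ln z₁ − r·ln z₂)/(1 − r) = (2.3979 − 0.51994×4.6728)/0.48006 = -0.0660 → z₀ = 0.9361 m
V₃ = V₁ · ln(z₃/z₀)/ln(z₁/z₀) = 20.6 × 5.2251/2.4639 = 43.6852 km/h

43.7 km/h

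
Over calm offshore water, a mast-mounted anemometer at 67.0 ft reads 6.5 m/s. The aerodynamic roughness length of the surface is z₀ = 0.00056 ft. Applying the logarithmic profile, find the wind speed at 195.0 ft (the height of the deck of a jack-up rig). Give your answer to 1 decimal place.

Log law: V(z) ∝ ln(z/z₀), so V₂/V₁ = ln(z₂/z₀) / ln(z₁/z₀).
ln(195.0/0.00056) = 12.7606, ln(67.0/0.00056) = 11.6923
V₂ = 6.5 × 12.7606/11.6923 = 6.5 × 1.0914 = 7.0939 m/s

7.1 m/s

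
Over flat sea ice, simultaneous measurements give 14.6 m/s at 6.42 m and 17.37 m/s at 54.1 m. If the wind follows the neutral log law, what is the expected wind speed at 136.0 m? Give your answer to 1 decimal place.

18.6 m/s

Log law: V ∝ ln(z/z₀). From the pair, with r = V₁/V₂ = 0.84053,
ln z₀ = (ln z₁ − r·ln z₂)/(1 − r) = (1.8594 − 0.84053×3.9908)/0.15947 = -9.3748 → z₀ = 0.00008484 m
V₃ = V₁ · ln(z₃/z₀)/ln(z₁/z₀) = 14.6 × 14.2874/11.2342 = 18.5680 m/s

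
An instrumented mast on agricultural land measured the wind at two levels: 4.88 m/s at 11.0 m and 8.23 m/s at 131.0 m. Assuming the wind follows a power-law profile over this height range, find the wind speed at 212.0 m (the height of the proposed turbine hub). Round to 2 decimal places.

First find α: α = ln(V₂/V₁)/ln(z₂/z₁) = ln(8.23/4.88)/ln(131.0/11.0) = 0.52264/2.47730 = 0.2110
Extrapolate from 131.0 m to 212.0 m: V₃ = 8.23 × (212.0/131.0)^0.2110 = 8.23 × 1.1069 = 9.1098 m/s

9.11 m/s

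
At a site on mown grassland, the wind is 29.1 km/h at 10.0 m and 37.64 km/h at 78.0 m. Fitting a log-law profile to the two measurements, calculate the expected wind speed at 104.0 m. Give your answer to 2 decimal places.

38.84 km/h

Log law: V ∝ ln(z/z₀). From the pair, with r = V₁/V₂ = 0.77311,
ln z₀ = (ln z₁ − r·ln z₂)/(1 − r) = (2.3026 − 0.77311×4.3567)/0.22689 = -4.6968 → z₀ = 0.009124 m
V₃ = V₁ · ln(z₃/z₀)/ln(z₁/z₀) = 29.1 × 9.3412/6.9994 = 38.8360 km/h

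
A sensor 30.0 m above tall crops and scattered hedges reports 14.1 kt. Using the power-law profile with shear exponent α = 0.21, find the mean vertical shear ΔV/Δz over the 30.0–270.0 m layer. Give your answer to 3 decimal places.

0.034 kt/m

Power law: V₂ = V₁ · (z₂/z₁)^α = 14.1 × (9.0000)^0.21 = 22.3671 kt
ΔV/Δz = (22.3671 − 14.1)/(270.0 − 30.0) = 8.2671/240.0000 = 0.03445 kt/m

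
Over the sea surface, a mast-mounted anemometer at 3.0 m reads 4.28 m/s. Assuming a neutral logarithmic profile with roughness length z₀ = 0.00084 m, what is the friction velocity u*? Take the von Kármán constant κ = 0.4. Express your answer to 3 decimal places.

Log law: V(z) = (u*/κ) · ln(z/z₀) ⇒ u* = κ · V / ln(z/z₀)
u* = 0.4 × 4.28 / ln(3.0/0.00084) = 0.4 × 4.28 / 8.1807
   = 1.7120 / 8.1807 = 0.2093 m/s

u* ≈ 0.209 m/s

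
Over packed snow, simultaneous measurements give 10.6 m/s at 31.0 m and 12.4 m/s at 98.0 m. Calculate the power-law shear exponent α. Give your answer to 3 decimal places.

α ≈ 0.136

Power law: V₂/V₁ = (z₂/z₁)^α ⇒ α = ln(V₂/V₁) / ln(z₂/z₁)
α = ln(12.4/10.6) / ln(98.0/31.0) = ln(1.1698) / ln(3.1613)
  = 0.15684 / 1.15098 = 0.13627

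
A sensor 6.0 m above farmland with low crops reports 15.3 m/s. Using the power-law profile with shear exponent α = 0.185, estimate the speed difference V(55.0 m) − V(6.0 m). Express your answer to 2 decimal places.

Power law: V₂ = V₁ · (z₂/z₁)^α = 15.3 × (9.1667)^0.185 = 23.0516 m/s
ΔV = 23.0516 − 15.3 = 7.7516 m/s

7.75 m/s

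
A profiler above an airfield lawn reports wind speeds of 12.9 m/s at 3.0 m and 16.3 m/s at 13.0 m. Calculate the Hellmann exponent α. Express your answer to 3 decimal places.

Power law: V₂/V₁ = (z₂/z₁)^α ⇒ α = ln(V₂/V₁) / ln(z₂/z₁)
α = ln(16.3/12.9) / ln(13.0/3.0) = ln(1.2636) / ln(4.3333)
  = 0.23394 / 1.46634 = 0.15954

α ≈ 0.160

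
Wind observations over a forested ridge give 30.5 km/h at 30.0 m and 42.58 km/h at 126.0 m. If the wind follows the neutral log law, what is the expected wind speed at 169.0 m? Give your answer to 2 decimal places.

Log law: V ∝ ln(z/z₀). From the pair, with r = V₁/V₂ = 0.71630,
ln z₀ = (ln z₁ − r·ln z₂)/(1 − r) = (3.4012 − 0.71630×4.8363)/0.28370 = -0.2222 → z₀ = 0.8008 m
V₃ = V₁ · ln(z₃/z₀)/ln(z₁/z₀) = 30.5 × 5.3521/3.6234 = 45.0516 km/h

45.05 km/h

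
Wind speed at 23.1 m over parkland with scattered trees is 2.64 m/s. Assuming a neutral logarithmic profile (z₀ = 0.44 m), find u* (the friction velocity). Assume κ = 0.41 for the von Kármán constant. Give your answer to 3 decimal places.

u* ≈ 0.273 m/s

Log law: V(z) = (u*/κ) · ln(z/z₀) ⇒ u* = κ · V / ln(z/z₀)
u* = 0.41 × 2.64 / ln(23.1/0.44) = 0.41 × 2.64 / 3.9608
   = 1.0824 / 3.9608 = 0.2733 m/s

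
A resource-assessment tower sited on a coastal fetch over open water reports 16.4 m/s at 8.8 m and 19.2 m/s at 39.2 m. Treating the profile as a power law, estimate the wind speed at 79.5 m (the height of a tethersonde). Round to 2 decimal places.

20.69 m/s

First find α: α = ln(V₂/V₁)/ln(z₂/z₁) = ln(19.2/16.4)/ln(39.2/8.8) = 0.15763/1.49393 = 0.1055
Extrapolate from 39.2 m to 79.5 m: V₃ = 19.2 × (79.5/39.2)^0.1055 = 19.2 × 1.0775 = 20.6872 m/s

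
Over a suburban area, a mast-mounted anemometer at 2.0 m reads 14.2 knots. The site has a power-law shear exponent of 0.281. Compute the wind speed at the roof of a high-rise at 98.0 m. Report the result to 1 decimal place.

Power-law profile: V₂ = V₁ · (z₂/z₁)^α
V₂ = 14.2 × (98.0/2.0)^0.281 = 14.2 × (49.0000)^0.281
    = 14.2 × 2.9850 = 42.3871 knots

42.4 knots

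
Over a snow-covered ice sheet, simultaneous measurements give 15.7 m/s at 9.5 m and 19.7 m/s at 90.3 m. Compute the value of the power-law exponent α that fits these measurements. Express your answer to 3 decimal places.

Power law: V₂/V₁ = (z₂/z₁)^α ⇒ α = ln(V₂/V₁) / ln(z₂/z₁)
α = ln(19.7/15.7) / ln(90.3/9.5) = ln(1.2548) / ln(9.5053)
  = 0.22696 / 2.25185 = 0.10079

α ≈ 0.101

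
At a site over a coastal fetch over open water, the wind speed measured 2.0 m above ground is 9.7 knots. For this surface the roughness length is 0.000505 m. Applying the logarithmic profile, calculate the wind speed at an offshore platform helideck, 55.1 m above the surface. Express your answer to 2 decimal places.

13.58 knots

Log law: V(z) ∝ ln(z/z₀), so V₂/V₁ = ln(z₂/z₀) / ln(z₁/z₀).
ln(55.1/0.000505) = 11.6001, ln(2.0/0.000505) = 8.2841
V₂ = 9.7 × 11.6001/8.2841 = 9.7 × 1.4003 = 13.5828 knots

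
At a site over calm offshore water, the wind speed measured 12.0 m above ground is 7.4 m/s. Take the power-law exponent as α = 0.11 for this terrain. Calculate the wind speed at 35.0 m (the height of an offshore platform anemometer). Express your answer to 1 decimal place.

8.3 m/s

Power-law profile: V₂ = V₁ · (z₂/z₁)^α
V₂ = 7.4 × (35.0/12.0)^0.11 = 7.4 × (2.9167)^0.11
    = 7.4 × 1.1250 = 8.3247 m/s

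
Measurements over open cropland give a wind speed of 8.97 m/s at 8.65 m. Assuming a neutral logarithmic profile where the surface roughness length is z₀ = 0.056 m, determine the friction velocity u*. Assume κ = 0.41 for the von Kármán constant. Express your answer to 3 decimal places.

u* ≈ 0.730 m/s

Log law: V(z) = (u*/κ) · ln(z/z₀) ⇒ u* = κ · V / ln(z/z₀)
u* = 0.41 × 8.97 / ln(8.65/0.056) = 0.41 × 8.97 / 5.0400
   = 3.6777 / 5.0400 = 0.7297 m/s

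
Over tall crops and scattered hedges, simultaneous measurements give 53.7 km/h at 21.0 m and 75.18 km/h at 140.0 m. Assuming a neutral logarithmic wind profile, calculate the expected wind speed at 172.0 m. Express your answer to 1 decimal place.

77.5 km/h

Log law: V ∝ ln(z/z₀). From the pair, with r = V₁/V₂ = 0.71429,
ln z₀ = (ln z₁ − r·ln z₂)/(1 − r) = (3.0445 − 0.71429×4.9416)/0.28571 = -1.6983 → z₀ = 0.1830 m
V₃ = V₁ · ln(z₃/z₀)/ln(z₁/z₀) = 53.7 × 6.8458/4.7428 = 77.5107 km/h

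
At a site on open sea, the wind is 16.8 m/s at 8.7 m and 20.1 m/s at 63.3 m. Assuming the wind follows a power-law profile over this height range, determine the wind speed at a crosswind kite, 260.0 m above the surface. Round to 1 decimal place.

22.8 m/s

First find α: α = ln(V₂/V₁)/ln(z₂/z₁) = ln(20.1/16.8)/ln(63.3/8.7) = 0.17934/1.98456 = 0.0904
Extrapolate from 63.3 m to 260.0 m: V₃ = 20.1 × (260.0/63.3)^0.0904 = 20.1 × 1.1362 = 22.8372 m/s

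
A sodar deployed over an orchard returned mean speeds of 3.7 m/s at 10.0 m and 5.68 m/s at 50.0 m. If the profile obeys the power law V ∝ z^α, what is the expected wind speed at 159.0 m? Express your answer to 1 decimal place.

7.7 m/s

First find α: α = ln(V₂/V₁)/ln(z₂/z₁) = ln(5.68/3.7)/ln(50.0/10.0) = 0.42862/1.60944 = 0.2663
Extrapolate from 50.0 m to 159.0 m: V₃ = 5.68 × (159.0/50.0)^0.2663 = 5.68 × 1.3608 = 7.7295 m/s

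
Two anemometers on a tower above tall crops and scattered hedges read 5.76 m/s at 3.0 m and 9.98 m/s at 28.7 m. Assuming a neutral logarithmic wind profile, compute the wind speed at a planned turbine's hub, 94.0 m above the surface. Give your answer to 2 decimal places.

12.20 m/s

Log law: V ∝ ln(z/z₀). From the pair, with r = V₁/V₂ = 0.57715,
ln z₀ = (ln z₁ − r·ln z₂)/(1 − r) = (1.0986 − 0.57715×3.3569)/0.42285 = -1.9838 → z₀ = 0.1375 m
V₃ = V₁ · ln(z₃/z₀)/ln(z₁/z₀) = 5.76 × 6.5271/3.0824 = 12.1970 m/s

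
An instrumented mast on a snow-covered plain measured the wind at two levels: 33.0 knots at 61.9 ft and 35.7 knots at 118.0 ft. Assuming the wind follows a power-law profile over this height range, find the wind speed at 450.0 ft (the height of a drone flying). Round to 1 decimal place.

First find α: α = ln(V₂/V₁)/ln(z₂/z₁) = ln(35.7/33.0)/ln(118.0/61.9) = 0.07864/0.64516 = 0.1219
Extrapolate from 118.0 ft to 450.0 ft: V₃ = 35.7 × (450.0/118.0)^0.1219 = 35.7 × 1.1772 = 42.0272 knots

42.0 knots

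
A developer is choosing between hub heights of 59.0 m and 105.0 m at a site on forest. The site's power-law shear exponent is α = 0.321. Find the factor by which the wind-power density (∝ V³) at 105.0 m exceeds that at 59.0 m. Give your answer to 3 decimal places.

Speed ratio: V_B/V_A = (z_B/z_A)^α = (105.0/59.0)^0.321 = (1.7797)^0.321 = 1.20326
Power-density ratio: P_B/P_A = (V_B/V_A)³ = (1.20326)³ = 1.74211

1.742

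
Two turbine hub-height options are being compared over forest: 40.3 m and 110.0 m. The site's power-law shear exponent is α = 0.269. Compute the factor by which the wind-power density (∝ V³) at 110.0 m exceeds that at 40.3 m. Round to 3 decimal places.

2.249

Speed ratio: V_B/V_A = (z_B/z_A)^α = (110.0/40.3)^0.269 = (2.7295)^0.269 = 1.31011
Power-density ratio: P_B/P_A = (V_B/V_A)³ = (1.31011)³ = 2.24865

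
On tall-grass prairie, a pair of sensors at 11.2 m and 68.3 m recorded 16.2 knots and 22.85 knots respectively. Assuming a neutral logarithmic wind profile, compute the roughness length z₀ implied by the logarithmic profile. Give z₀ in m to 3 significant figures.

Log law: V(z) ∝ ln(z/z₀). With r = V₁/V₂ = 16.2/22.85 = 0.70897,
r · ln(z₂/z₀) = ln(z₁/z₀) ⇒ ln z₀ = (ln z₁ − r·ln z₂)/(1 − r)
ln z₀ = (2.41591 − 0.70897×4.22391) / 0.29103 = -1.9885
z₀ = exp(-1.9885) = 0.1369 m

z₀ ≈ 0.137 m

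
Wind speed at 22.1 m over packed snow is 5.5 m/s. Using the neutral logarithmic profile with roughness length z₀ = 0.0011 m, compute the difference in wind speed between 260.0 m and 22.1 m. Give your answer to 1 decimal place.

Log law: V₂ = V₁ · ln(z₂/z₀)/ln(z₁/z₀) = 5.5 × 12.3731/9.9080 = 6.8684 m/s
ΔV = 6.8684 − 5.5 = 1.3684 m/s

1.4 m/s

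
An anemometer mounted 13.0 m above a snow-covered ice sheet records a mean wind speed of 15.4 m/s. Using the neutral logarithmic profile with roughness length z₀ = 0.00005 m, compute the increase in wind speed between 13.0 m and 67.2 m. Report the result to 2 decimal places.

Log law: V₂ = V₁ · ln(z₂/z₀)/ln(z₁/z₀) = 15.4 × 14.1112/12.4684 = 17.4290 m/s
ΔV = 17.4290 − 15.4 = 2.0290 m/s

2.03 m/s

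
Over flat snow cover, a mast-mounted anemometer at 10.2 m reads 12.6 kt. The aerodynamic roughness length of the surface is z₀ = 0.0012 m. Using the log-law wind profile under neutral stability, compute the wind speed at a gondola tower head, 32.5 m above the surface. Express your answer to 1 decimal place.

Log law: V(z) ∝ ln(z/z₀), so V₂/V₁ = ln(z₂/z₀) / ln(z₁/z₀).
ln(32.5/0.0012) = 10.2067, ln(10.2/0.0012) = 9.0478
V₂ = 12.6 × 10.2067/9.0478 = 12.6 × 1.1281 = 14.2138 kt

14.2 kt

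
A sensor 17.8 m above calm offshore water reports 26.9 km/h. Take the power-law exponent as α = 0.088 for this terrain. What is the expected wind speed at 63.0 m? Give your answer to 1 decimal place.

Power-law profile: V₂ = V₁ · (z₂/z₁)^α
V₂ = 26.9 × (63.0/17.8)^0.088 = 26.9 × (3.5393)^0.088
    = 26.9 × 1.1176 = 30.0647 km/h

30.1 km/h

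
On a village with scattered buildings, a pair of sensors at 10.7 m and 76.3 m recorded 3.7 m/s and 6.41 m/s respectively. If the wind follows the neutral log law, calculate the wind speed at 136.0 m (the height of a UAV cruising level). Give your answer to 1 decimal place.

7.2 m/s

Log law: V ∝ ln(z/z₀). From the pair, with r = V₁/V₂ = 0.57722,
ln z₀ = (ln z₁ − r·ln z₂)/(1 − r) = (2.3702 − 0.57722×4.3347)/0.42278 = -0.3118 → z₀ = 0.7321 m
V₃ = V₁ · ln(z₃/z₀)/ln(z₁/z₀) = 3.7 × 5.2245/2.6821 = 7.2073 m/s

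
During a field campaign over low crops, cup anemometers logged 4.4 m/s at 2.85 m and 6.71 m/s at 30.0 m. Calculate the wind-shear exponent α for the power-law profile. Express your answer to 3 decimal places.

Power law: V₂/V₁ = (z₂/z₁)^α ⇒ α = ln(V₂/V₁) / ln(z₂/z₁)
α = ln(6.71/4.4) / ln(30.0/2.85) = ln(1.5250) / ln(10.5263)
  = 0.42199 / 2.35388 = 0.17928

α ≈ 0.179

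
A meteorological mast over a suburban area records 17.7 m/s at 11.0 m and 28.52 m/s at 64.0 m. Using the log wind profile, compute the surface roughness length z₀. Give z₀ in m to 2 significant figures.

z₀ ≈ 0.62 m

Log law: V(z) ∝ ln(z/z₀). With r = V₁/V₂ = 17.7/28.52 = 0.62062,
r · ln(z₂/z₀) = ln(z₁/z₀) ⇒ ln z₀ = (ln z₁ − r·ln z₂)/(1 − r)
ln z₀ = (2.39790 − 0.62062×4.15888) / 0.37938 = -0.4828
z₀ = exp(-0.4828) = 0.6170 m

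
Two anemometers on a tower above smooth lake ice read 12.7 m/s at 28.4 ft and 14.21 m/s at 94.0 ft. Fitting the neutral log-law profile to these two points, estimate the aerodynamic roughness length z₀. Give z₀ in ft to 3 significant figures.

z₀ ≈ 0.00121 ft

Log law: V(z) ∝ ln(z/z₀). With r = V₁/V₂ = 12.7/14.21 = 0.89374,
r · ln(z₂/z₀) = ln(z₁/z₀) ⇒ ln z₀ = (ln z₁ − r·ln z₂)/(1 − r)
ln z₀ = (3.34639 − 0.89374×4.54329) / 0.10626 = -6.7203
z₀ = exp(-6.7203) = 0.001206 ft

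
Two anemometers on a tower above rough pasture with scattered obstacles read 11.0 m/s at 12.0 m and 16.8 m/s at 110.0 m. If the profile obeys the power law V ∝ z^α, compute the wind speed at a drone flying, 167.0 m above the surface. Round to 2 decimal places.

First find α: α = ln(V₂/V₁)/ln(z₂/z₁) = ln(16.8/11.0)/ln(110.0/12.0) = 0.42348/2.21557 = 0.1911
Extrapolate from 110.0 m to 167.0 m: V₃ = 16.8 × (167.0/110.0)^0.1911 = 16.8 × 1.0831 = 18.1956 m/s

18.20 m/s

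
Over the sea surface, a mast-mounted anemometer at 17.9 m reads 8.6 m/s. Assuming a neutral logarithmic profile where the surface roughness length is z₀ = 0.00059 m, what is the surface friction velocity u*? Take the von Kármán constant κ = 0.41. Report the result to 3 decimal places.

Log law: V(z) = (u*/κ) · ln(z/z₀) ⇒ u* = κ · V / ln(z/z₀)
u* = 0.41 × 8.6 / ln(17.9/0.00059) = 0.41 × 8.6 / 10.3202
   = 3.5260 / 10.3202 = 0.3417 m/s

u* ≈ 0.342 m/s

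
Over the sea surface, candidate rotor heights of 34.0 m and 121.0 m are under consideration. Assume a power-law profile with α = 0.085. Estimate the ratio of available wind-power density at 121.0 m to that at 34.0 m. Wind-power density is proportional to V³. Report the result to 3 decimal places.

1.382

Speed ratio: V_B/V_A = (z_B/z_A)^α = (121.0/34.0)^0.085 = (3.5588)^0.085 = 1.11394
Power-density ratio: P_B/P_A = (V_B/V_A)³ = (1.11394)³ = 1.38224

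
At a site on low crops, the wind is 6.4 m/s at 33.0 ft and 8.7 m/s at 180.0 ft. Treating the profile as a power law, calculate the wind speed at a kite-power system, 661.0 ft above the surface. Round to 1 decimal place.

First find α: α = ln(V₂/V₁)/ln(z₂/z₁) = ln(8.7/6.4)/ln(180.0/33.0) = 0.30703/1.69645 = 0.1810
Extrapolate from 180.0 ft to 661.0 ft: V₃ = 8.7 × (661.0/180.0)^0.1810 = 8.7 × 1.2654 = 11.0093 m/s

11.0 m/s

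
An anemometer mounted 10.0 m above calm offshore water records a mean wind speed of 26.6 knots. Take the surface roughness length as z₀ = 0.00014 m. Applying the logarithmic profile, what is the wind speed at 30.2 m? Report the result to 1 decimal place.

29.2 knots

Log law: V(z) ∝ ln(z/z₀), so V₂/V₁ = ln(z₂/z₀) / ln(z₁/z₀).
ln(30.2/0.00014) = 12.2817, ln(10.0/0.00014) = 11.1765
V₂ = 26.6 × 12.2817/11.1765 = 26.6 × 1.0989 = 29.2305 knots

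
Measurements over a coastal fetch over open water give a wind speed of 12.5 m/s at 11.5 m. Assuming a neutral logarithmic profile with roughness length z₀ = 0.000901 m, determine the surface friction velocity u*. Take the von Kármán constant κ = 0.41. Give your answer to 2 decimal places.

Log law: V(z) = (u*/κ) · ln(z/z₀) ⇒ u* = κ · V / ln(z/z₀)
u* = 0.41 × 12.5 / ln(11.5/0.000901) = 0.41 × 12.5 / 9.4544
   = 5.1250 / 9.4544 = 0.5421 m/s

u* ≈ 0.54 m/s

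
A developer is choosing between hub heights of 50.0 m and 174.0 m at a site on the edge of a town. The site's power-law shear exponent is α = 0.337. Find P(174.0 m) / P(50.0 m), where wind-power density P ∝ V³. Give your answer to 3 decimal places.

Speed ratio: V_B/V_A = (z_B/z_A)^α = (174.0/50.0)^0.337 = (3.4800)^0.337 = 1.52234
Power-density ratio: P_B/P_A = (V_B/V_A)³ = (1.52234)³ = 3.52807

3.528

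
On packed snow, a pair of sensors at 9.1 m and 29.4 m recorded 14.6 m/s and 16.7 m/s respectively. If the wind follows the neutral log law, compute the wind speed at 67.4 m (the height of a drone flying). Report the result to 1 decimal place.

18.2 m/s

Log law: V ∝ ln(z/z₀). From the pair, with r = V₁/V₂ = 0.87425,
ln z₀ = (ln z₁ − r·ln z₂)/(1 − r) = (2.2083 − 0.87425×3.3810)/0.12575 = -5.9449 → z₀ = 0.002619 m
V₃ = V₁ · ln(z₃/z₀)/ln(z₁/z₀) = 14.6 × 10.1556/8.1532 = 18.1857 m/s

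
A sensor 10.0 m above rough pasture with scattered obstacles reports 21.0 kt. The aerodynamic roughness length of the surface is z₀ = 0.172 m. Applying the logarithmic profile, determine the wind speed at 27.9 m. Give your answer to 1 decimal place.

26.3 kt

Log law: V(z) ∝ ln(z/z₀), so V₂/V₁ = ln(z₂/z₀) / ln(z₁/z₀).
ln(27.9/0.172) = 5.0889, ln(10.0/0.172) = 4.0628
V₂ = 21.0 × 5.0889/4.0628 = 21.0 × 1.2525 = 26.3034 kt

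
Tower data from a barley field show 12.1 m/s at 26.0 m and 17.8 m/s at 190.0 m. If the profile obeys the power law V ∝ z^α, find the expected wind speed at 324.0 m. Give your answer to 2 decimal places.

First find α: α = ln(V₂/V₁)/ln(z₂/z₁) = ln(17.8/12.1)/ln(190.0/26.0) = 0.38599/1.98893 = 0.1941
Extrapolate from 190.0 m to 324.0 m: V₃ = 17.8 × (324.0/190.0)^0.1941 = 17.8 × 1.1091 = 19.7426 m/s

19.74 m/s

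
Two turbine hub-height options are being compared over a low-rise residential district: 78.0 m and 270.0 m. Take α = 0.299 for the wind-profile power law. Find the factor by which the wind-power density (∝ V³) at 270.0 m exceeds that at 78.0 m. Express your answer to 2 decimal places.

3.05

Speed ratio: V_B/V_A = (z_B/z_A)^α = (270.0/78.0)^0.299 = (3.4615)^0.299 = 1.44958
Power-density ratio: P_B/P_A = (V_B/V_A)³ = (1.44958)³ = 3.04596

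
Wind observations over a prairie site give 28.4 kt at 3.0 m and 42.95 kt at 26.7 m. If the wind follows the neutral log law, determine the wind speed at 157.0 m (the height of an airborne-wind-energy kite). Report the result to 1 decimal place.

54.7 kt

Log law: V ∝ ln(z/z₀). From the pair, with r = V₁/V₂ = 0.66123,
ln z₀ = (ln z₁ − r·ln z₂)/(1 − r) = (1.0986 − 0.66123×3.2847)/0.33877 = -3.1683 → z₀ = 0.04207 m
V₃ = V₁ · ln(z₃/z₀)/ln(z₁/z₀) = 28.4 × 8.2246/4.2669 = 54.7414 kt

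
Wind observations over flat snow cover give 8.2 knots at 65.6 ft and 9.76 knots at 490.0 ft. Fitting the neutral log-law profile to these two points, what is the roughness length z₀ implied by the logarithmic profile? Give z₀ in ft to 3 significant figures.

Log law: V(z) ∝ ln(z/z₀). With r = V₁/V₂ = 8.2/9.76 = 0.84016,
r · ln(z₂/z₀) = ln(z₁/z₀) ⇒ ln z₀ = (ln z₁ − r·ln z₂)/(1 − r)
ln z₀ = (4.18358 − 0.84016×6.19441) / 0.15984 = -6.3862
z₀ = exp(-6.3862) = 0.001685 ft

z₀ ≈ 0.00168 ft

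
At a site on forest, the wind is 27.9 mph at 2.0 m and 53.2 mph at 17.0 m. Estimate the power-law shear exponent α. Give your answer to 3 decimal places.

α ≈ 0.302

Power law: V₂/V₁ = (z₂/z₁)^α ⇒ α = ln(V₂/V₁) / ln(z₂/z₁)
α = ln(53.2/27.9) / ln(17.0/2.0) = ln(1.9068) / ln(8.5000)
  = 0.64543 / 2.14007 = 0.30159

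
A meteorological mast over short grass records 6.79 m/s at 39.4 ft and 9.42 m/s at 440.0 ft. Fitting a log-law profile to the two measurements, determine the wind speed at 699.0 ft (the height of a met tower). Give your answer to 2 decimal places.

Log law: V ∝ ln(z/z₀). From the pair, with r = V₁/V₂ = 0.72081,
ln z₀ = (ln z₁ − r·ln z₂)/(1 − r) = (3.6738 − 0.72081×6.0868)/0.27919 = -2.5560 → z₀ = 0.07761 ft
V₃ = V₁ · ln(z₃/z₀)/ln(z₁/z₀) = 6.79 × 9.1057/6.2298 = 9.9245 m/s

9.92 m/s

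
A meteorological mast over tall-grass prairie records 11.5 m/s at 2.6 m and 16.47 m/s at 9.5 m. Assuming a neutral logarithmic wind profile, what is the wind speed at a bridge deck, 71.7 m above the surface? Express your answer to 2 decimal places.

24.22 m/s

Log law: V ∝ ln(z/z₀). From the pair, with r = V₁/V₂ = 0.69824,
ln z₀ = (ln z₁ − r·ln z₂)/(1 − r) = (0.9555 − 0.69824×2.2513)/0.30176 = -2.0428 → z₀ = 0.1297 m
V₃ = V₁ · ln(z₃/z₀)/ln(z₁/z₀) = 11.5 × 6.3153/2.9983 = 24.2224 m/s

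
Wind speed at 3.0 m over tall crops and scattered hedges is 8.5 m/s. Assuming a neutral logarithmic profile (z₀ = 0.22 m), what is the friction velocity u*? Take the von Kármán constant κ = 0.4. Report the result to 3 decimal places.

Log law: V(z) = (u*/κ) · ln(z/z₀) ⇒ u* = κ · V / ln(z/z₀)
u* = 0.4 × 8.5 / ln(3.0/0.22) = 0.4 × 8.5 / 2.6127
   = 3.4000 / 2.6127 = 1.3013 m/s

u* ≈ 1.301 m/s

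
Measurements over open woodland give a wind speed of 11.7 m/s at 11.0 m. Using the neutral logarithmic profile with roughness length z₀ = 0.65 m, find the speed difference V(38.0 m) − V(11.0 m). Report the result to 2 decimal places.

5.13 m/s

Log law: V₂ = V₁ · ln(z₂/z₀)/ln(z₁/z₀) = 11.7 × 4.0684/2.8287 = 16.8276 m/s
ΔV = 16.8276 − 11.7 = 5.1276 m/s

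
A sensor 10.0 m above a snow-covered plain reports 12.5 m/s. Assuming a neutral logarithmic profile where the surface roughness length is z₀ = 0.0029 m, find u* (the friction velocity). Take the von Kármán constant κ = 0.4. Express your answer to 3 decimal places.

u* ≈ 0.614 m/s

Log law: V(z) = (u*/κ) · ln(z/z₀) ⇒ u* = κ · V / ln(z/z₀)
u* = 0.4 × 12.5 / ln(10.0/0.0029) = 0.4 × 12.5 / 8.1456
   = 5.0000 / 8.1456 = 0.6138 m/s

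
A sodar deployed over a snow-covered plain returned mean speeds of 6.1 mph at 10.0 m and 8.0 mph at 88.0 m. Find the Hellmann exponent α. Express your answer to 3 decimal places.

Power law: V₂/V₁ = (z₂/z₁)^α ⇒ α = ln(V₂/V₁) / ln(z₂/z₁)
α = ln(8.0/6.1) / ln(88.0/10.0) = ln(1.3115) / ln(8.8000)
  = 0.27115 / 2.17475 = 0.12468

α ≈ 0.125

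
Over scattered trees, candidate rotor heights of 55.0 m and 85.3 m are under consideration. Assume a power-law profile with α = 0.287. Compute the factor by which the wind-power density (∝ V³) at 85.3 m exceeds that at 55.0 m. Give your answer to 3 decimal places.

1.459

Speed ratio: V_B/V_A = (z_B/z_A)^α = (85.3/55.0)^0.287 = (1.5509)^0.287 = 1.13422
Power-density ratio: P_B/P_A = (V_B/V_A)³ = (1.13422)³ = 1.45913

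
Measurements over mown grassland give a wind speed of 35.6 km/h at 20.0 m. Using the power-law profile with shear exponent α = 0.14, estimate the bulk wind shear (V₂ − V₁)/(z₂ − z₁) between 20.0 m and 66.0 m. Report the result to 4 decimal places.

0.1408 km/h/m

Power law: V₂ = V₁ · (z₂/z₁)^α = 35.6 × (3.3000)^0.14 = 42.0767 km/h
ΔV/Δz = (42.0767 − 35.6)/(66.0 − 20.0) = 6.4767/46.0000 = 0.14080 km/h/m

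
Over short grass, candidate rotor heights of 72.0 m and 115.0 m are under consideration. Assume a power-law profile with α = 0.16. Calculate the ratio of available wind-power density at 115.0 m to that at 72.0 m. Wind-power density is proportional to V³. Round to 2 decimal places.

Speed ratio: V_B/V_A = (z_B/z_A)^α = (115.0/72.0)^0.16 = (1.5972)^0.16 = 1.07780
Power-density ratio: P_B/P_A = (V_B/V_A)³ = (1.07780)³ = 1.25203

1.25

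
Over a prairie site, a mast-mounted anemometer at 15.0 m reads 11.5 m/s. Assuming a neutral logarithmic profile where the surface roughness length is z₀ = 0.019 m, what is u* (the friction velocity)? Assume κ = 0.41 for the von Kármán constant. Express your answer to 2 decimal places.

Log law: V(z) = (u*/κ) · ln(z/z₀) ⇒ u* = κ · V / ln(z/z₀)
u* = 0.41 × 11.5 / ln(15.0/0.019) = 0.41 × 11.5 / 6.6714
   = 4.7150 / 6.6714 = 0.7068 m/s

u* ≈ 0.71 m/s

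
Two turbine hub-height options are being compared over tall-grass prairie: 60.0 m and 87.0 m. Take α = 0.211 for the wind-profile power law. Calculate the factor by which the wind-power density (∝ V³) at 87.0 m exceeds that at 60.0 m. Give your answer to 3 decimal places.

Speed ratio: V_B/V_A = (z_B/z_A)^α = (87.0/60.0)^0.211 = (1.4500)^0.211 = 1.08156
Power-density ratio: P_B/P_A = (V_B/V_A)³ = (1.08156)³ = 1.26516

1.265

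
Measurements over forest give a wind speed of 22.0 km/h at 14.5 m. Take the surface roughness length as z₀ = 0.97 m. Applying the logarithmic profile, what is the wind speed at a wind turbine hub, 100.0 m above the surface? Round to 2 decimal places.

37.71 km/h

Log law: V(z) ∝ ln(z/z₀), so V₂/V₁ = ln(z₂/z₀) / ln(z₁/z₀).
ln(100.0/0.97) = 4.6356, ln(14.5/0.97) = 2.7046
V₂ = 22.0 × 4.6356/2.7046 = 22.0 × 1.7140 = 37.7074 km/h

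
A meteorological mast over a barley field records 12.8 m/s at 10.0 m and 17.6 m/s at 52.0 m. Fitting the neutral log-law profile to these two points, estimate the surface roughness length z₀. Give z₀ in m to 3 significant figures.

z₀ ≈ 0.123 m

Log law: V(z) ∝ ln(z/z₀). With r = V₁/V₂ = 12.8/17.6 = 0.72727,
r · ln(z₂/z₀) = ln(z₁/z₀) ⇒ ln z₀ = (ln z₁ − r·ln z₂)/(1 − r)
ln z₀ = (2.30259 − 0.72727×3.95124) / 0.27273 = -2.0938
z₀ = exp(-2.0938) = 0.1232 m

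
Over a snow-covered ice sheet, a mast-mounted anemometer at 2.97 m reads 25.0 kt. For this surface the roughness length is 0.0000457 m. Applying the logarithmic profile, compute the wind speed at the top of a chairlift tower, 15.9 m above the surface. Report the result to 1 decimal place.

28.8 kt

Log law: V(z) ∝ ln(z/z₀), so V₂/V₁ = ln(z₂/z₀) / ln(z₁/z₀).
ln(15.9/0.0000457) = 12.7597, ln(2.97/0.0000457) = 11.0820
V₂ = 25.0 × 12.7597/11.0820 = 25.0 × 1.1514 = 28.7849 kt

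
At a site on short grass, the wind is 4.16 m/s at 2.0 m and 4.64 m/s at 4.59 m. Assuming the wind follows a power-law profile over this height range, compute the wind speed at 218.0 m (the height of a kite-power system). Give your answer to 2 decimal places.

7.71 m/s

First find α: α = ln(V₂/V₁)/ln(z₂/z₁) = ln(4.64/4.16)/ln(4.59/2.0) = 0.10920/0.83073 = 0.1314
Extrapolate from 4.59 m to 218.0 m: V₃ = 4.64 × (218.0/4.59)^0.1314 = 4.64 × 1.6611 = 7.7075 m/s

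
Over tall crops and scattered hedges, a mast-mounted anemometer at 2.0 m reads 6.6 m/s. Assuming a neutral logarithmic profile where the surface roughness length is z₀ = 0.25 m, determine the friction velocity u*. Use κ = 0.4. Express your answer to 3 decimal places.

Log law: V(z) = (u*/κ) · ln(z/z₀) ⇒ u* = κ · V / ln(z/z₀)
u* = 0.4 × 6.6 / ln(2.0/0.25) = 0.4 × 6.6 / 2.0794
   = 2.6400 / 2.0794 = 1.2696 m/s

u* ≈ 1.270 m/s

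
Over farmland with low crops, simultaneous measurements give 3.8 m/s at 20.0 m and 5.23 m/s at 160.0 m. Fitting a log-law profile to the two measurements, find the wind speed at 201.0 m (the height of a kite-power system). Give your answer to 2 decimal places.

Log law: V ∝ ln(z/z₀). From the pair, with r = V₁/V₂ = 0.72658,
ln z₀ = (ln z₁ − r·ln z₂)/(1 − r) = (2.9957 − 0.72658×5.0752)/0.27342 = -2.5301 → z₀ = 0.07965 m
V₃ = V₁ · ln(z₃/z₀)/ln(z₁/z₀) = 3.8 × 7.8334/5.5258 = 5.3869 m/s

5.39 m/s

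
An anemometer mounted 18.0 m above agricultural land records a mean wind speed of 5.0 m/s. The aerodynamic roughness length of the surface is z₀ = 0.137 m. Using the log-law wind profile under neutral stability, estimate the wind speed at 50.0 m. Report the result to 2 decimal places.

6.05 m/s

Log law: V(z) ∝ ln(z/z₀), so V₂/V₁ = ln(z₂/z₀) / ln(z₁/z₀).
ln(50.0/0.137) = 5.8998, ln(18.0/0.137) = 4.8781
V₂ = 5.0 × 5.8998/4.8781 = 5.0 × 1.2094 = 6.0472 m/s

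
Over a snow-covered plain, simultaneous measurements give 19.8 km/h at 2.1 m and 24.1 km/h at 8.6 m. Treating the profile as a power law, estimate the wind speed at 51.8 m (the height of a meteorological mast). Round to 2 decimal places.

First find α: α = ln(V₂/V₁)/ln(z₂/z₁) = ln(24.1/19.8)/ln(8.6/2.1) = 0.19653/1.40982 = 0.1394
Extrapolate from 8.6 m to 51.8 m: V₃ = 24.1 × (51.8/8.6)^0.1394 = 24.1 × 1.2844 = 30.9546 km/h

30.95 km/h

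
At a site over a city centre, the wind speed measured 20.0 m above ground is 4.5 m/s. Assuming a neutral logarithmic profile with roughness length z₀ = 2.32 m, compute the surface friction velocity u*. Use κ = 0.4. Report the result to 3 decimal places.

Log law: V(z) = (u*/κ) · ln(z/z₀) ⇒ u* = κ · V / ln(z/z₀)
u* = 0.4 × 4.5 / ln(20.0/2.32) = 0.4 × 4.5 / 2.1542
   = 1.8000 / 2.1542 = 0.8356 m/s

u* ≈ 0.836 m/s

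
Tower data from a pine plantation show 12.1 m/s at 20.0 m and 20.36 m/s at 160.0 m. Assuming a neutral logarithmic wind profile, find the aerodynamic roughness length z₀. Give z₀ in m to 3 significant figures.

z₀ ≈ 0.951 m

Log law: V(z) ∝ ln(z/z₀). With r = V₁/V₂ = 12.1/20.36 = 0.59430,
r · ln(z₂/z₀) = ln(z₁/z₀) ⇒ ln z₀ = (ln z₁ − r·ln z₂)/(1 − r)
ln z₀ = (2.99573 − 0.59430×5.07517) / 0.40570 = -0.0504
z₀ = exp(-0.0504) = 0.9508 m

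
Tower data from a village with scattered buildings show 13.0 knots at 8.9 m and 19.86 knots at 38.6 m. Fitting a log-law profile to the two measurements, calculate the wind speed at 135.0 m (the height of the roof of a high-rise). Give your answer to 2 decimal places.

Log law: V ∝ ln(z/z₀). From the pair, with r = V₁/V₂ = 0.65458,
ln z₀ = (ln z₁ − r·ln z₂)/(1 − r) = (2.1861 − 0.65458×3.6533)/0.34542 = -0.5944 → z₀ = 0.5519 m
V₃ = V₁ · ln(z₃/z₀)/ln(z₁/z₀) = 13.0 × 5.4996/2.7804 = 25.7139 knots

25.71 knots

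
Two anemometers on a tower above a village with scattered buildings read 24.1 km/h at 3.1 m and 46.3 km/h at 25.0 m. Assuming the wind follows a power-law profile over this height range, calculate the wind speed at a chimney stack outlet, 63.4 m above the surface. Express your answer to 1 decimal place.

61.9 km/h

First find α: α = ln(V₂/V₁)/ln(z₂/z₁) = ln(46.3/24.1)/ln(25.0/3.1) = 0.65293/2.08747 = 0.3128
Extrapolate from 25.0 m to 63.4 m: V₃ = 46.3 × (63.4/25.0)^0.3128 = 46.3 × 1.3379 = 61.9431 km/h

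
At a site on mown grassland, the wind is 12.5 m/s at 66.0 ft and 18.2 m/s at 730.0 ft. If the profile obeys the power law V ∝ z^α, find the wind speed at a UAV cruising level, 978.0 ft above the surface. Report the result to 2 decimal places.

First find α: α = ln(V₂/V₁)/ln(z₂/z₁) = ln(18.2/12.5)/ln(730.0/66.0) = 0.37569/2.40339 = 0.1563
Extrapolate from 730.0 ft to 978.0 ft: V₃ = 18.2 × (978.0/730.0)^0.1563 = 18.2 × 1.0468 = 19.0514 m/s

19.05 m/s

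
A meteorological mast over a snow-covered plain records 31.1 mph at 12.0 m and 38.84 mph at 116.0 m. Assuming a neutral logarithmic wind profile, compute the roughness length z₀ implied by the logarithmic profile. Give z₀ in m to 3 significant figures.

z₀ ≈ 0.00132 m

Log law: V(z) ∝ ln(z/z₀). With r = V₁/V₂ = 31.1/38.84 = 0.80072,
r · ln(z₂/z₀) = ln(z₁/z₀) ⇒ ln z₀ = (ln z₁ − r·ln z₂)/(1 − r)
ln z₀ = (2.48491 − 0.80072×4.75359) / 0.19928 = -6.6309
z₀ = exp(-6.6309) = 0.001319 m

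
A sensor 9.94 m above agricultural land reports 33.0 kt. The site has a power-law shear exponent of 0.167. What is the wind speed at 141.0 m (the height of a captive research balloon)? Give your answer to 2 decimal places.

51.39 kt

Power-law profile: V₂ = V₁ · (z₂/z₁)^α
V₂ = 33.0 × (141.0/9.94)^0.167 = 33.0 × (14.1851)^0.167
    = 33.0 × 1.5572 = 51.3890 kt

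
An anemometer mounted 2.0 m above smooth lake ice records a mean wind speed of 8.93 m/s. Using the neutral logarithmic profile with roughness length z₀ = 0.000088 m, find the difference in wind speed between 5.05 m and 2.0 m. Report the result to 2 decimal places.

Log law: V₂ = V₁ · ln(z₂/z₀)/ln(z₁/z₀) = 8.93 × 10.9576/10.0313 = 9.7546 m/s
ΔV = 9.7546 − 8.93 = 0.8246 m/s

0.82 m/s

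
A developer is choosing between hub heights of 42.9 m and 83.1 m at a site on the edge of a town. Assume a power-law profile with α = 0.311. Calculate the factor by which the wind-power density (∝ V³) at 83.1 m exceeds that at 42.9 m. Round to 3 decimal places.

1.853

Speed ratio: V_B/V_A = (z_B/z_A)^α = (83.1/42.9)^0.311 = (1.9371)^0.311 = 1.22829
Power-density ratio: P_B/P_A = (V_B/V_A)³ = (1.22829)³ = 1.85313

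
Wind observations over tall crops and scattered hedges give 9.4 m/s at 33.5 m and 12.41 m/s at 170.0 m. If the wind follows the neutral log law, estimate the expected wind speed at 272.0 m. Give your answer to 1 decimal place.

13.3 m/s

Log law: V ∝ ln(z/z₀). From the pair, with r = V₁/V₂ = 0.75745,
ln z₀ = (ln z₁ − r·ln z₂)/(1 − r) = (3.5115 − 0.75745×5.1358)/0.24255 = -1.5609 → z₀ = 0.2100 m
V₃ = V₁ · ln(z₃/z₀)/ln(z₁/z₀) = 9.4 × 7.1667/5.0724 = 13.2810 m/s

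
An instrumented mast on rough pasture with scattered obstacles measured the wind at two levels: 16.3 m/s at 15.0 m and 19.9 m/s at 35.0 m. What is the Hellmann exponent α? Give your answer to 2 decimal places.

Power law: V₂/V₁ = (z₂/z₁)^α ⇒ α = ln(V₂/V₁) / ln(z₂/z₁)
α = ln(19.9/16.3) / ln(35.0/15.0) = ln(1.2209) / ln(2.3333)
  = 0.19955 / 0.84730 = 0.23552

α ≈ 0.24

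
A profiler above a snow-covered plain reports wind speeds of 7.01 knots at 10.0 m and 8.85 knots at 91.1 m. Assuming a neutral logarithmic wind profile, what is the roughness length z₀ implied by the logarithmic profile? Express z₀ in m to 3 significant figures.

z₀ ≈ 0.00221 m

Log law: V(z) ∝ ln(z/z₀). With r = V₁/V₂ = 7.01/8.85 = 0.79209,
r · ln(z₂/z₀) = ln(z₁/z₀) ⇒ ln z₀ = (ln z₁ − r·ln z₂)/(1 − r)
ln z₀ = (2.30259 − 0.79209×4.51196) / 0.20791 = -6.1146
z₀ = exp(-6.1146) = 0.002210 m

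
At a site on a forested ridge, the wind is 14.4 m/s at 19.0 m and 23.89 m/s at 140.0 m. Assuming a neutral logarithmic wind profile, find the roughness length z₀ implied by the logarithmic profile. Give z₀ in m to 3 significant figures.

Log law: V(z) ∝ ln(z/z₀). With r = V₁/V₂ = 14.4/23.89 = 0.60276,
r · ln(z₂/z₀) = ln(z₁/z₀) ⇒ ln z₀ = (ln z₁ − r·ln z₂)/(1 − r)
ln z₀ = (2.94444 − 0.60276×4.94164) / 0.39724 = -0.0861
z₀ = exp(-0.0861) = 0.9175 m

z₀ ≈ 0.918 m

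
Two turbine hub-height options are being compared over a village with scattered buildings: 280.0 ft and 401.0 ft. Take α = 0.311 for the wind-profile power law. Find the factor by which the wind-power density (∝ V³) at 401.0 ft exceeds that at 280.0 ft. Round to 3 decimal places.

1.398

Speed ratio: V_B/V_A = (z_B/z_A)^α = (401.0/280.0)^0.311 = (1.4321)^0.311 = 1.11818
Power-density ratio: P_B/P_A = (V_B/V_A)³ = (1.11818)³ = 1.39809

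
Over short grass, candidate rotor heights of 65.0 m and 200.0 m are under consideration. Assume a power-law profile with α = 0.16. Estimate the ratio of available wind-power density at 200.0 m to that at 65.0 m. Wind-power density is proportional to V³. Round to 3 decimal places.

1.715

Speed ratio: V_B/V_A = (z_B/z_A)^α = (200.0/65.0)^0.16 = (3.0769)^0.16 = 1.19701
Power-density ratio: P_B/P_A = (V_B/V_A)³ = (1.19701)³ = 1.71513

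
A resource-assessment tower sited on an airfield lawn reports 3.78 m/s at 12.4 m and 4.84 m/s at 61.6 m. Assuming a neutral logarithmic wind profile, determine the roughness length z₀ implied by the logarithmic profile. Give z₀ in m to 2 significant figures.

z₀ ≈ 0.041 m

Log law: V(z) ∝ ln(z/z₀). With r = V₁/V₂ = 3.78/4.84 = 0.78099,
r · ln(z₂/z₀) = ln(z₁/z₀) ⇒ ln z₀ = (ln z₁ − r·ln z₂)/(1 − r)
ln z₀ = (2.51770 − 0.78099×4.12066) / 0.21901 = -3.1985
z₀ = exp(-3.1985) = 0.04082 m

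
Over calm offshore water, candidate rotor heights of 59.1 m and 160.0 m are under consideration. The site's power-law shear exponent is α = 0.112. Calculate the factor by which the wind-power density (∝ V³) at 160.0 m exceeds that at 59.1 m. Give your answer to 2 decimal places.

1.40

Speed ratio: V_B/V_A = (z_B/z_A)^α = (160.0/59.1)^0.112 = (2.7073)^0.112 = 1.11800
Power-density ratio: P_B/P_A = (V_B/V_A)³ = (1.11800)³ = 1.39743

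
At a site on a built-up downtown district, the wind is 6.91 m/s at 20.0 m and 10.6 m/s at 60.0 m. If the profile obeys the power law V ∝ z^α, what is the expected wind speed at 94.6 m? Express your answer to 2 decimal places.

First find α: α = ln(V₂/V₁)/ln(z₂/z₁) = ln(10.6/6.91)/ln(60.0/20.0) = 0.42788/1.09861 = 0.3895
Extrapolate from 60.0 m to 94.6 m: V₃ = 10.6 × (94.6/60.0)^0.3895 = 10.6 × 1.1940 = 12.6567 m/s

12.66 m/s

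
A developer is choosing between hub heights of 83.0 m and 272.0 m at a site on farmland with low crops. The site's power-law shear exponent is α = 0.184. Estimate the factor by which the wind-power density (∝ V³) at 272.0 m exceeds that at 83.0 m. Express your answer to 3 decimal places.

Speed ratio: V_B/V_A = (z_B/z_A)^α = (272.0/83.0)^0.184 = (3.2771)^0.184 = 1.24409
Power-density ratio: P_B/P_A = (V_B/V_A)³ = (1.24409)³ = 1.92553

1.926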